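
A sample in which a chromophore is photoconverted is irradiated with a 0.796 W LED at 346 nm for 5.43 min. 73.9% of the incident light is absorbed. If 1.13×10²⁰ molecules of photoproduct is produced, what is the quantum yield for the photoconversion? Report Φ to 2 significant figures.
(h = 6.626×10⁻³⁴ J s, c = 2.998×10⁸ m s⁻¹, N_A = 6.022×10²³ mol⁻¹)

Φ = 0.34

Product: 1.13×10²⁰ / 6.022×10²³ = 1.876×10⁻⁴ mol.
Photon energy at 346 nm: hc/λ = (6.626×10⁻³⁴)(2.998×10⁸)/(346×10⁻⁹) = 5.741×10⁻¹⁹ J.
Energy delivered: (0.796 W)(325.8 s) = 259.3 J.
Photons incident: 259.3 / 5.741×10⁻¹⁹ = 4.517×10²⁰, i.e. 4.517×10²⁰/6.022×10²³ = 7.501×10⁻⁴ mol.
Photons absorbed: 0.739 × 7.501×10⁻⁴ = 5.543×10⁻⁴ mol.
Φ = 1.876×10⁻⁴ mol / 5.543×10⁻⁴ mol photons = 0.34.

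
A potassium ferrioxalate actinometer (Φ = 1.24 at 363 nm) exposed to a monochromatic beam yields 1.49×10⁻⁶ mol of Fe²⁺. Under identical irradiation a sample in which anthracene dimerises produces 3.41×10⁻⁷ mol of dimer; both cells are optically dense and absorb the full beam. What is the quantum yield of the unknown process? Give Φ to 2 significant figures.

Φ = 0.28

Photons absorbed by the actinometer: 1.49×10⁻⁶ / 1.24 = 1.202×10⁻⁶ mol.
Φ(unknown) = 3.41×10⁻⁷ / 1.202×10⁻⁶ = 0.28.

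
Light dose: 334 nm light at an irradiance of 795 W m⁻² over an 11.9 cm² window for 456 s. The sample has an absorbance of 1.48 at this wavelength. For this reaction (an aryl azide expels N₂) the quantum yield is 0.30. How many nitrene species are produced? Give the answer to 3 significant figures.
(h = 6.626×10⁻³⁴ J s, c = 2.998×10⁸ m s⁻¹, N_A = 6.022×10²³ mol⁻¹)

2.10×10²⁰ species

Photon energy at 334 nm: hc/λ = (6.626×10⁻³⁴)(2.998×10⁸)/(334×10⁻⁹) = 5.948×10⁻¹⁹ J.
Energy delivered: (795 W m⁻²)(11.9×10⁻⁴ m²)(456 s) = 431.4 J.
Photons incident: 431.4 / 5.948×10⁻¹⁹ = 7.253×10²⁰, i.e. 7.253×10²⁰/6.022×10²³ = 0.001204 mol.
Fraction absorbed: 1 − 10^(−1.48) = 0.9669.
Photons absorbed: 0.9669 × 0.001204 = 0.001164 mol.
Product: Φ × n_abs = 0.30 × 0.001164 = 3.492×10⁻⁴ mol.
As a count: 3.492×10⁻⁴ × 6.022×10²³ = 2.10×10²⁰.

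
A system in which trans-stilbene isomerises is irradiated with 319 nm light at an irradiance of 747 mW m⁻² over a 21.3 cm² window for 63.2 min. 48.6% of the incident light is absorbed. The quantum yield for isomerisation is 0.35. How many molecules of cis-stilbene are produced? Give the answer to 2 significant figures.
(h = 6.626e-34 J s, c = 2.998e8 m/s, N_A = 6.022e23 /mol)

Photon energy at 319 nm: hc/λ = (6.626e-34)(2.998e8)/(319e-9) = 6.227e-19 J.
Energy delivered: (747 mW m⁻²)(21.3e-4 m²)(3792 s) = 6.033 J.
Photons incident: 6.033 / 6.227e-19 = 9.688e18, i.e. 9.688e18/6.022e23 = 1.609e-5 mol.
Photons absorbed: 0.486 × 1.609e-5 = 7.820e-6 mol.
Product: Φ × n_abs = 0.35 × 7.820e-6 = 2.737e-6 mol.
As a count: 2.737e-6 × 6.022e23 = 1.6e18.

1.6e18 molecules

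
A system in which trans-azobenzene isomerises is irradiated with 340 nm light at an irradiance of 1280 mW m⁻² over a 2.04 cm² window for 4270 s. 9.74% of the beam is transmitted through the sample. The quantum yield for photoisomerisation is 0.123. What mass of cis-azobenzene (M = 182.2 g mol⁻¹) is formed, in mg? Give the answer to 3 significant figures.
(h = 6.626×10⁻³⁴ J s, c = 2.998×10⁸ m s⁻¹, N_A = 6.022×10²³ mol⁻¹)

0.0641 mg

Photon energy at 340 nm: hc/λ = (6.626×10⁻³⁴)(2.998×10⁸)/(340×10⁻⁹) = 5.843×10⁻¹⁹ J.
Energy delivered: (1280 mW m⁻²)(2.04×10⁻⁴ m²)(4270 s) = 1.115 J.
Photons incident: 1.115 / 5.843×10⁻¹⁹ = 1.908×10¹⁸, i.e. 1.908×10¹⁸/6.022×10²³ = 3.168×10⁻⁶ mol.
Fraction absorbed: 1 − 9.74/100 = 0.9026.
Photons absorbed: 0.9026 × 3.168×10⁻⁶ = 2.859×10⁻⁶ mol.
Product: Φ × n_abs = 0.123 × 2.859×10⁻⁶ = 3.517×10⁻⁷ mol.
Mass: 3.517×10⁻⁷ × 182.2 = 6.408×10⁻⁵ g = 0.0641 mg.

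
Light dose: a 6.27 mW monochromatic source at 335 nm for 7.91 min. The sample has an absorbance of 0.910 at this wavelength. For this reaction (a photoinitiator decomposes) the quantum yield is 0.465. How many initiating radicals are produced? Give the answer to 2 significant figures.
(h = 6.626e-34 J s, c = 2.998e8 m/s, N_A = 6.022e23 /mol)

2.0e18 initiating radicals

Photon energy at 335 nm: hc/λ = (6.626e-34)(2.998e8)/(335e-9) = 5.930e-19 J.
Energy delivered: (6.27 mW)(474.6 s) = 2.976 J.
Photons incident: 2.976 / 5.930e-19 = 5.019e18, i.e. 5.019e18/6.022e23 = 8.334e-6 mol.
Fraction absorbed: 1 − 10^(−0.910) = 0.8770.
Photons absorbed: 0.8770 × 8.334e-6 = 7.309e-6 mol.
Product: Φ × n_abs = 0.465 × 7.309e-6 = 3.399e-6 mol.
As a count: 3.399e-6 × 6.022e23 = 2.0e18.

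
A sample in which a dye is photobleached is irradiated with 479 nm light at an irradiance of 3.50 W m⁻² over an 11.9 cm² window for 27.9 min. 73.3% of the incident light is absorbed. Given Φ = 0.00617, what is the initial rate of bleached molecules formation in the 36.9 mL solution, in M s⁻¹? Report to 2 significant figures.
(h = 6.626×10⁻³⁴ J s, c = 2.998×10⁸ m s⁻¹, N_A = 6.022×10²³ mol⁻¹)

Photon energy at 479 nm: hc/λ = (6.626×10⁻³⁴)(2.998×10⁸)/(479×10⁻⁹) = 4.147×10⁻¹⁹ J.
Energy delivered: (3.50 W m⁻²)(11.9×10⁻⁴ m²)(1674 s) = 6.972 J.
Photons incident: 6.972 / 4.147×10⁻¹⁹ = 1.681×10¹⁹, i.e. 1.681×10¹⁹/6.022×10²³ = 2.791×10⁻⁵ mol.
Photons absorbed: 0.733 × 2.791×10⁻⁵ = 2.046×10⁻⁵ mol.
Product formed: 0.00617 × 2.046×10⁻⁵ = 1.262×10⁻⁷ mol.
Rate: 1.262×10⁻⁷ mol / (1674 s × 0.0369 L) = 2.0×10⁻⁹ M s⁻¹.

2.0×10⁻⁹ M s⁻¹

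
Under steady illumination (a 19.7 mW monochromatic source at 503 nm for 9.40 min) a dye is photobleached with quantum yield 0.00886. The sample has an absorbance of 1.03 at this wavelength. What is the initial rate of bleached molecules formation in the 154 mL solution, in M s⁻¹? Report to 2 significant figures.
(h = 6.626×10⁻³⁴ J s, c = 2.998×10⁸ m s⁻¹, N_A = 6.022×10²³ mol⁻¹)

4.3×10⁻⁹ M s⁻¹

Photon energy at 503 nm: hc/λ = (6.626×10⁻³⁴)(2.998×10⁸)/(503×10⁻⁹) = 3.949×10⁻¹⁹ J.
Energy delivered: (19.7 mW)(564 s) = 11.11 J.
Photons incident: 11.11 / 3.949×10⁻¹⁹ = 2.813×10¹⁹, i.e. 2.813×10¹⁹/6.022×10²³ = 4.671×10⁻⁵ mol.
Fraction absorbed: 1 − 10^(−1.03) = 0.9067.
Photons absorbed: 0.9067 × 4.671×10⁻⁵ = 4.235×10⁻⁵ mol.
Product formed: 0.00886 × 4.235×10⁻⁵ = 3.752×10⁻⁷ mol.
Rate: 3.752×10⁻⁷ mol / (564 s × 0.154 L) = 4.3×10⁻⁹ M s⁻¹.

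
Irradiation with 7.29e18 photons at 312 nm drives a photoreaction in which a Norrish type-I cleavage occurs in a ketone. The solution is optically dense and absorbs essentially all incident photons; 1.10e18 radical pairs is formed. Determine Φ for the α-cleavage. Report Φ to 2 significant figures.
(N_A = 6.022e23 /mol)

Product: 1.10e18 / 6.022e23 = 1.827e-6 mol.
Moles of photons: 7.29e18 / 6.022e23 = 1.211e-5 mol.
Φ = 1.827e-6 mol / 1.211e-5 mol photons = 0.15.

Φ = 0.15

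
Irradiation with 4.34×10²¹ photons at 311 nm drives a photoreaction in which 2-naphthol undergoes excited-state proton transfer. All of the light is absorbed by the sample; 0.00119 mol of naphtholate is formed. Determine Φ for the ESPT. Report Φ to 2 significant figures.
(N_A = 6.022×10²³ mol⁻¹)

Moles of photons: 4.34×10²¹ / 6.022×10²³ = 0.007207 mol.
Φ = 0.00119 mol / 0.007207 mol photons = 0.17.

Φ = 0.17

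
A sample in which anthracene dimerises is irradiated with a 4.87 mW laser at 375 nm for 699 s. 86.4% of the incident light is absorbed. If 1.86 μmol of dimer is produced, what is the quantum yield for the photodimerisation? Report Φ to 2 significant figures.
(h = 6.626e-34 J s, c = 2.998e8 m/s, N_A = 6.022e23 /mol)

Φ = 0.20

Product: 1.86 μmol = 1.86e-6 mol.
Photon energy at 375 nm: hc/λ = (6.626e-34)(2.998e8)/(375e-9) = 5.297e-19 J.
Energy delivered: (4.87 mW)(699 s) = 3.404 J.
Photons incident: 3.404 / 5.297e-19 = 6.426e18, i.e. 6.426e18/6.022e23 = 1.067e-5 mol.
Photons absorbed: 0.864 × 1.067e-5 = 9.219e-6 mol.
Φ = 1.86e-6 mol / 9.219e-6 mol photons = 0.20.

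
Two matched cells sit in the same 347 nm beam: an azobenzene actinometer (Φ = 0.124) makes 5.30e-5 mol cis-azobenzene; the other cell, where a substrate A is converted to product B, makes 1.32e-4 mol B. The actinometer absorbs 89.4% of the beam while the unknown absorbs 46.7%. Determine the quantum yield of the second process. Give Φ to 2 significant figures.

Photons absorbed by the actinometer: 5.30e-5 / 0.124 = 4.274e-4 mol.
Incident flux: 4.274e-4 / 0.894 = 4.781e-4 einstein.
Absorbed by unknown: 0.467 × 4.781e-4 = 2.233e-4 mol.
Φ(unknown) = 1.32e-4 / 2.233e-4 = 0.59.

Φ = 0.59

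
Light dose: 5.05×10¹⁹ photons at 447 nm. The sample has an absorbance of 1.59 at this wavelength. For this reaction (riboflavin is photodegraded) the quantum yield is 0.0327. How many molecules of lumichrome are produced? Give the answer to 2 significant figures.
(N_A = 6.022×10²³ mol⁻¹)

Moles of photons: 5.05×10¹⁹ / 6.022×10²³ = 8.386×10⁻⁵ mol.
Fraction absorbed: 1 − 10^(−1.59) = 0.9743.
Photons absorbed: 0.9743 × 8.386×10⁻⁵ = 8.170×10⁻⁵ mol.
Product: Φ × n_abs = 0.0327 × 8.170×10⁻⁵ = 2.672×10⁻⁶ mol.
As a count: 2.672×10⁻⁶ × 6.022×10²³ = 1.6×10¹⁸.

1.6×10¹⁸ molecules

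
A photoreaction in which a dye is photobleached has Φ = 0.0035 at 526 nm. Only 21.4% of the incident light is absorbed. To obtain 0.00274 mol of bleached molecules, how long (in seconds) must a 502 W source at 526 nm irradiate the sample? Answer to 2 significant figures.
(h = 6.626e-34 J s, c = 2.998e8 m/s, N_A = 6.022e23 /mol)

Photons that must be absorbed: 0.00274 / 0.0035 = 0.7829 mol.
Incident photons needed: 0.7829 / 0.214 = 3.658 mol.
Photon energy: hc/λ = 3.777e-19 J; per mole, 2.275e5 J mol⁻¹.
Energy required: 3.658 × 2.275e5 = 8.322e5 J.
Time: 8.322e5 J / 502 W = 1700 s.

t ≈ 1700 s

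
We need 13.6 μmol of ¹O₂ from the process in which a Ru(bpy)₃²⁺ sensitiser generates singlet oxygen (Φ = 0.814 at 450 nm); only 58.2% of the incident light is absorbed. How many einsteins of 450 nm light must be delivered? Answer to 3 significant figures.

Product: 13.6 μmol = 1.36×10⁻⁵ mol.
Photons that must be absorbed: 1.36×10⁻⁵ / 0.814 = 1.671×10⁻⁵ mol.
Incident photons needed: 1.671×10⁻⁵ / 0.582 = 2.871×10⁻⁵ mol.

2.87×10⁻⁵ einstein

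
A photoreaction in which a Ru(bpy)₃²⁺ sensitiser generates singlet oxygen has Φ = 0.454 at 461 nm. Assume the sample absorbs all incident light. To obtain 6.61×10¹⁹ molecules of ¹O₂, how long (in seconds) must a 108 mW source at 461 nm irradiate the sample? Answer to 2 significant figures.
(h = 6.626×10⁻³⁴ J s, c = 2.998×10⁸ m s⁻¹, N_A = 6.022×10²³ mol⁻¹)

t ≈ 580 s

Product: 6.61×10¹⁹ / 6.022×10²³ = 1.098×10⁻⁴ mol.
Photons that must be absorbed: 1.098×10⁻⁴ / 0.454 = 2.419×10⁻⁴ mol.
Photon energy: hc/λ = 4.309×10⁻¹⁹ J; per mole, 2.595×10⁵ J mol⁻¹.
Energy required: 2.419×10⁻⁴ × 2.595×10⁵ = 62.77 J.
Time: 62.77 J / 0.108 W = 580 s.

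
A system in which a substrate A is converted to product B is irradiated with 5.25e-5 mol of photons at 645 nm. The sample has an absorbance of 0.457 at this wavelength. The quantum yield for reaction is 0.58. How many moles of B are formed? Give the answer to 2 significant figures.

2.0e-5 mol

Fraction absorbed: 1 − 10^(−0.457) = 0.6509.
Photons absorbed: 0.6509 × 5.25e-5 = 3.417e-5 mol.
Product: Φ × n_abs = 0.58 × 3.417e-5 = 1.982e-5 mol.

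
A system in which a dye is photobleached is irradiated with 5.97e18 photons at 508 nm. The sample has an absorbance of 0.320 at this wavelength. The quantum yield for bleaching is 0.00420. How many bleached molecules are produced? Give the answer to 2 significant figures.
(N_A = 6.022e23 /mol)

Moles of photons: 5.97e18 / 6.022e23 = 9.914e-6 mol.
Fraction absorbed: 1 − 10^(−0.320) = 0.5214.
Photons absorbed: 0.5214 × 9.914e-6 = 5.169e-6 mol.
Product: Φ × n_abs = 0.00420 × 5.169e-6 = 2.171e-8 mol.
As a count: 2.171e-8 × 6.022e23 = 1.3e16.

1.3e16 bleached molecules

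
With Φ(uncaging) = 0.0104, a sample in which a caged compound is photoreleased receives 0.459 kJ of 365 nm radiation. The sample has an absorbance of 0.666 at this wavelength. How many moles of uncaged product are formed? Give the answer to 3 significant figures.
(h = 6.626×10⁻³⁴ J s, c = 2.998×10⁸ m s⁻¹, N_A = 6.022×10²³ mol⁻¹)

1.14×10⁻⁵ mol

Photon energy at 365 nm: hc/λ = (6.626×10⁻³⁴)(2.998×10⁸)/(365×10⁻⁹) = 5.442×10⁻¹⁹ J.
Incident energy: 0.459 kJ = 459 J.
Photons incident: 459 / 5.442×10⁻¹⁹ = 8.434×10²⁰, i.e. 8.434×10²⁰/6.022×10²³ = 0.001401 mol.
Fraction absorbed: 1 − 10^(−0.666) = 0.7842.
Photons absorbed: 0.7842 × 0.001401 = 0.001099 mol.
Product: Φ × n_abs = 0.0104 × 0.001099 = 1.143×10⁻⁵ mol.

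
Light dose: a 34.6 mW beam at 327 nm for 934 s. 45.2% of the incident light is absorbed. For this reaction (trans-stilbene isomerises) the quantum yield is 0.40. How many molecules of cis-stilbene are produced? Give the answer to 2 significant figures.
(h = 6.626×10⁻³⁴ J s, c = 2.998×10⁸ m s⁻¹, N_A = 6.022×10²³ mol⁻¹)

Photon energy at 327 nm: hc/λ = (6.626×10⁻³⁴)(2.998×10⁸)/(327×10⁻⁹) = 6.075×10⁻¹⁹ J.
Energy delivered: (34.6 mW)(934 s) = 32.32 J.
Photons incident: 32.32 / 6.075×10⁻¹⁹ = 5.320×10¹⁹, i.e. 5.320×10¹⁹/6.022×10²³ = 8.834×10⁻⁵ mol.
Photons absorbed: 0.452 × 8.834×10⁻⁵ = 3.993×10⁻⁵ mol.
Product: Φ × n_abs = 0.40 × 3.993×10⁻⁵ = 1.597×10⁻⁵ mol.
As a count: 1.597×10⁻⁵ × 6.022×10²³ = 9.6×10¹⁸.

9.6×10¹⁸ molecules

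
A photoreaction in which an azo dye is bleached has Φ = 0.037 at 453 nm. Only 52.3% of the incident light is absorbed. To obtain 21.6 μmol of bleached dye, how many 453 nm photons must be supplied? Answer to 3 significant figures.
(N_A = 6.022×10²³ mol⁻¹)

6.72×10²⁰ photons

Product: 21.6 μmol = 2.16×10⁻⁵ mol.
Photons that must be absorbed: 2.16×10⁻⁵ / 0.037 = 5.838×10⁻⁴ mol.
Incident photons needed: 5.838×10⁻⁴ / 0.523 = 0.001116 mol.
Photon count: 0.001116 × 6.022×10²³ = 6.72×10²⁰.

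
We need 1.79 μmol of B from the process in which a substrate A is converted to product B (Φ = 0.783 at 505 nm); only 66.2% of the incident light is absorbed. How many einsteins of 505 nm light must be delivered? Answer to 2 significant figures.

Product: 1.79 μmol = 1.79e-6 mol.
Photons that must be absorbed: 1.79e-6 / 0.783 = 2.286e-6 mol.
Incident photons needed: 2.286e-6 / 0.662 = 3.453e-6 mol.

3.5e-6 einstein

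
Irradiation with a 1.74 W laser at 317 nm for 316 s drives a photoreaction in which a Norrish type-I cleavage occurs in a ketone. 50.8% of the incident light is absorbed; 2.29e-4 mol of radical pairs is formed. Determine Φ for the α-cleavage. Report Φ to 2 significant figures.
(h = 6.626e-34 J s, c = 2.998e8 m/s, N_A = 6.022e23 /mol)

Φ = 0.31

Photon energy at 317 nm: hc/λ = (6.626e-34)(2.998e8)/(317e-9) = 6.266e-19 J.
Energy delivered: (1.74 W)(316 s) = 549.8 J.
Photons incident: 549.8 / 6.266e-19 = 8.774e20, i.e. 8.774e20/6.022e23 = 0.001457 mol.
Photons absorbed: 0.508 × 0.001457 = 7.402e-4 mol.
Φ = 2.29e-4 mol / 7.402e-4 mol photons = 0.31.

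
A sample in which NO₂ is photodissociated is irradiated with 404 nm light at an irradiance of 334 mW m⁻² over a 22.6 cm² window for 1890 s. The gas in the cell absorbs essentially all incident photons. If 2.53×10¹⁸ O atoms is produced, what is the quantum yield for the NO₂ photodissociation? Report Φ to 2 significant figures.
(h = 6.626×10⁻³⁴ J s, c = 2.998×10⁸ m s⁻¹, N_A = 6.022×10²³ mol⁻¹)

Product: 2.53×10¹⁸ / 6.022×10²³ = 4.201×10⁻⁶ mol.
Photon energy at 404 nm: hc/λ = (6.626×10⁻³⁴)(2.998×10⁸)/(404×10⁻⁹) = 4.917×10⁻¹⁹ J.
Energy delivered: (334 mW m⁻²)(22.6×10⁻⁴ m²)(1890 s) = 1.427 J.
Photons incident: 1.427 / 4.917×10⁻¹⁹ = 2.902×10¹⁸, i.e. 2.902×10¹⁸/6.022×10²³ = 4.819×10⁻⁶ mol.
Φ = 4.201×10⁻⁶ mol / 4.819×10⁻⁶ mol photons = 0.87.

Φ = 0.87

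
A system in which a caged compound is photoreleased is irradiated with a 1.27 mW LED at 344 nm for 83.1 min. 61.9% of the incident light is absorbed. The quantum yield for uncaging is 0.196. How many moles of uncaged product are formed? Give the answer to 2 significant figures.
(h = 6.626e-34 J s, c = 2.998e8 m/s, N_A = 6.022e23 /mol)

Photon energy at 344 nm: hc/λ = (6.626e-34)(2.998e8)/(344e-9) = 5.775e-19 J.
Energy delivered: (1.27 mW)(4986 s) = 6.332 J.
Photons incident: 6.332 / 5.775e-19 = 1.096e19, i.e. 1.096e19/6.022e23 = 1.820e-5 mol.
Photons absorbed: 0.619 × 1.820e-5 = 1.127e-5 mol.
Product: Φ × n_abs = 0.196 × 1.127e-5 = 2.209e-6 mol.

2.2e-6 mol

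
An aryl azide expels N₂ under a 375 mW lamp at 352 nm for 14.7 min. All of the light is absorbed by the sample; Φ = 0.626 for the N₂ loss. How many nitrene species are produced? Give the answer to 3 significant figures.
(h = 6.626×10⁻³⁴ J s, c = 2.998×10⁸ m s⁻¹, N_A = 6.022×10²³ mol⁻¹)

Photon energy at 352 nm: hc/λ = (6.626×10⁻³⁴)(2.998×10⁸)/(352×10⁻⁹) = 5.643×10⁻¹⁹ J.
Energy delivered: (375 mW)(882 s) = 330.8 J.
Photons incident: 330.8 / 5.643×10⁻¹⁹ = 5.862×10²⁰, i.e. 5.862×10²⁰/6.022×10²³ = 9.734×10⁻⁴ mol.
Product: Φ × n_abs = 0.626 × 9.734×10⁻⁴ = 6.093×10⁻⁴ mol.
As a count: 6.093×10⁻⁴ × 6.022×10²³ = 3.67×10²⁰.

3.67×10²⁰ species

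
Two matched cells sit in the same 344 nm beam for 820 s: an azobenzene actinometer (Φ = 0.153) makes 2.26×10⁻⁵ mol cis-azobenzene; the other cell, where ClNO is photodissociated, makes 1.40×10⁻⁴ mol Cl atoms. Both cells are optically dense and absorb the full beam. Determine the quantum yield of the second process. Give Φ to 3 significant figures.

Photons absorbed by the actinometer: 2.26×10⁻⁵ / 0.153 = 1.477×10⁻⁴ mol.
Φ(unknown) = 1.40×10⁻⁴ / 1.477×10⁻⁴ = 0.948.

Φ = 0.948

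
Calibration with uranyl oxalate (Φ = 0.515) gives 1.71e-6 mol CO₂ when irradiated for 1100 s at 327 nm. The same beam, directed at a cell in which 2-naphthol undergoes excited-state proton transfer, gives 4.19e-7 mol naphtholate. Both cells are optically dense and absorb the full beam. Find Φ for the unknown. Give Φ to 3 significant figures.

Φ = 0.126

Photons absorbed by the actinometer: 1.71e-6 / 0.515 = 3.320e-6 mol.
Φ(unknown) = 4.19e-7 / 3.320e-6 = 0.126.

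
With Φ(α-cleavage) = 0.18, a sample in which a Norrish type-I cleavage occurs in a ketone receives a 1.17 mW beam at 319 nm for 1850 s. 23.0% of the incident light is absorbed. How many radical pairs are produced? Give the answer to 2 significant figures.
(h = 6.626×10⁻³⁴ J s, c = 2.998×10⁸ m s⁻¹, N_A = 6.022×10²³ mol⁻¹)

Photon energy at 319 nm: hc/λ = (6.626×10⁻³⁴)(2.998×10⁸)/(319×10⁻⁹) = 6.227×10⁻¹⁹ J.
Energy delivered: (1.17 mW)(1850 s) = 2.165 J.
Photons incident: 2.165 / 6.227×10⁻¹⁹ = 3.477×10¹⁸, i.e. 3.477×10¹⁸/6.022×10²³ = 5.774×10⁻⁶ mol.
Photons absorbed: 0.230 × 5.774×10⁻⁶ = 1.328×10⁻⁶ mol.
Product: Φ × n_abs = 0.18 × 1.328×10⁻⁶ = 2.390×10⁻⁷ mol.
As a count: 2.390×10⁻⁷ × 6.022×10²³ = 1.4×10¹⁷.

1.4×10¹⁷ radical pairs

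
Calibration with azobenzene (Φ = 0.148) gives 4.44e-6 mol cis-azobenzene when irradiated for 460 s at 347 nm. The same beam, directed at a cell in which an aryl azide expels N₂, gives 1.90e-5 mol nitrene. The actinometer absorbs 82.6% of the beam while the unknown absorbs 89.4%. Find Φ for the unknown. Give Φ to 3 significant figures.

Photons absorbed by the actinometer: 4.44e-6 / 0.148 = 3.000e-5 mol.
Incident flux: 3.000e-5 / 0.826 = 3.632e-5 einstein.
Absorbed by unknown: 0.894 × 3.632e-5 = 3.247e-5 mol.
Φ(unknown) = 1.90e-5 / 3.247e-5 = 0.585.

Φ = 0.585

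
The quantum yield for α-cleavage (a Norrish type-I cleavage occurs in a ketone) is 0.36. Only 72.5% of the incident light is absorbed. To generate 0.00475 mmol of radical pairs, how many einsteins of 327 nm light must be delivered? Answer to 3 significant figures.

1.82×10⁻⁵ einstein

Product: 0.00475 mmol = 4.75×10⁻⁶ mol.
Photons that must be absorbed: 4.75×10⁻⁶ / 0.36 = 1.319×10⁻⁵ mol.
Incident photons needed: 1.319×10⁻⁵ / 0.725 = 1.819×10⁻⁵ mol.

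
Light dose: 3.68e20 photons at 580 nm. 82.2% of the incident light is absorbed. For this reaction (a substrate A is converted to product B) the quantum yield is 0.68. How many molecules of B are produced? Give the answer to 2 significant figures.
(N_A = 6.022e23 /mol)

Moles of photons: 3.68e20 / 6.022e23 = 6.111e-4 mol.
Photons absorbed: 0.822 × 6.111e-4 = 5.023e-4 mol.
Product: Φ × n_abs = 0.68 × 5.023e-4 = 3.416e-4 mol.
As a count: 3.416e-4 × 6.022e23 = 2.1e20.

2.1e20 molecules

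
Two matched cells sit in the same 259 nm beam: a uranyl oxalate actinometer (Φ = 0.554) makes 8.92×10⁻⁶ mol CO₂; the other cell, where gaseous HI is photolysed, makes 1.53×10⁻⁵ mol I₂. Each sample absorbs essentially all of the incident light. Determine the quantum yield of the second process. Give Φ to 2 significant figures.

Photons absorbed by the actinometer: 8.92×10⁻⁶ / 0.554 = 1.610×10⁻⁵ mol.
Φ(unknown) = 1.53×10⁻⁵ / 1.610×10⁻⁵ = 0.95.

Φ = 0.95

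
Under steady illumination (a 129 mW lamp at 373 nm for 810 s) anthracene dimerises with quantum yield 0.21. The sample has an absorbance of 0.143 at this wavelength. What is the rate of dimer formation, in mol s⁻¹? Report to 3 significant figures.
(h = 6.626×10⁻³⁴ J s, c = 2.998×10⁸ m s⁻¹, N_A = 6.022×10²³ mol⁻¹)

2.37×10⁻⁸ mol s⁻¹

Photon energy at 373 nm: hc/λ = (6.626×10⁻³⁴)(2.998×10⁸)/(373×10⁻⁹) = 5.326×10⁻¹⁹ J.
Energy delivered: (129 mW)(810 s) = 104.5 J.
Photons incident: 104.5 / 5.326×10⁻¹⁹ = 1.962×10²⁰, i.e. 1.962×10²⁰/6.022×10²³ = 3.258×10⁻⁴ mol.
Fraction absorbed: 1 − 10^(−0.143) = 0.2806.
Photons absorbed: 0.2806 × 3.258×10⁻⁴ = 9.142×10⁻⁵ mol.
Product formed: 0.21 × 9.142×10⁻⁵ = 1.920×10⁻⁵ mol.
Rate: 1.920×10⁻⁵ / 810 s = 2.37×10⁻⁸ mol s⁻¹.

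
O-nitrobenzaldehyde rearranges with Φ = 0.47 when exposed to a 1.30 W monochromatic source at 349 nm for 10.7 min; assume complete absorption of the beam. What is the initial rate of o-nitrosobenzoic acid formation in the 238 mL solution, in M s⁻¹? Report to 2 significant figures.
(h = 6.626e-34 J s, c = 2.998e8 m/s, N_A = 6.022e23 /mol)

Photon energy at 349 nm: hc/λ = (6.626e-34)(2.998e8)/(349e-9) = 5.692e-19 J.
Energy delivered: (1.30 W)(642 s) = 834.6 J.
Photons incident: 834.6 / 5.692e-19 = 1.466e21, i.e. 1.466e21/6.022e23 = 0.002434 mol.
Product formed: 0.47 × 0.002434 = 0.001144 mol.
Rate: 0.001144 mol / (642 s × 0.238 L) = 7.5e-6 M s⁻¹.

7.5e-6 M s⁻¹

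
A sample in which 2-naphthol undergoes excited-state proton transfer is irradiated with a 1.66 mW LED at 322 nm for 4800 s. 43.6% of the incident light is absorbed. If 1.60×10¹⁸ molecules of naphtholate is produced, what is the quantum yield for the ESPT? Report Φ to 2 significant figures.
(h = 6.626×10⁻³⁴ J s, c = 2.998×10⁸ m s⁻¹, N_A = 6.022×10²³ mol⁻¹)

Φ = 0.28

Product: 1.60×10¹⁸ / 6.022×10²³ = 2.657×10⁻⁶ mol.
Photon energy at 322 nm: hc/λ = (6.626×10⁻³⁴)(2.998×10⁸)/(322×10⁻⁹) = 6.169×10⁻¹⁹ J.
Energy delivered: (1.66 mW)(4800 s) = 7.968 J.
Photons incident: 7.968 / 6.169×10⁻¹⁹ = 1.292×10¹⁹, i.e. 1.292×10¹⁹/6.022×10²³ = 2.145×10⁻⁵ mol.
Photons absorbed: 0.436 × 2.145×10⁻⁵ = 9.352×10⁻⁶ mol.
Φ = 2.657×10⁻⁶ mol / 9.352×10⁻⁶ mol photons = 0.28.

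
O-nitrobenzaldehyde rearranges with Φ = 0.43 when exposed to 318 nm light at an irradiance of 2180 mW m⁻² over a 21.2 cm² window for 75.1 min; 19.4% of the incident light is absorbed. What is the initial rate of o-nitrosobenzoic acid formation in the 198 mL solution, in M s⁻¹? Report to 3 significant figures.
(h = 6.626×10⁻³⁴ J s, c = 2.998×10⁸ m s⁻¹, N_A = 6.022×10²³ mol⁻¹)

5.18×10⁻⁹ M s⁻¹

Photon energy at 318 nm: hc/λ = (6.626×10⁻³⁴)(2.998×10⁸)/(318×10⁻⁹) = 6.247×10⁻¹⁹ J.
Energy delivered: (2180 mW m⁻²)(21.2×10⁻⁴ m²)(4506 s) = 20.82 J.
Photons incident: 20.82 / 6.247×10⁻¹⁹ = 3.333×10¹⁹, i.e. 3.333×10¹⁹/6.022×10²³ = 5.535×10⁻⁵ mol.
Photons absorbed: 0.194 × 5.535×10⁻⁵ = 1.074×10⁻⁵ mol.
Product formed: 0.43 × 1.074×10⁻⁵ = 4.618×10⁻⁶ mol.
Rate: 4.618×10⁻⁶ mol / (4506 s × 0.198 L) = 5.18×10⁻⁹ M s⁻¹.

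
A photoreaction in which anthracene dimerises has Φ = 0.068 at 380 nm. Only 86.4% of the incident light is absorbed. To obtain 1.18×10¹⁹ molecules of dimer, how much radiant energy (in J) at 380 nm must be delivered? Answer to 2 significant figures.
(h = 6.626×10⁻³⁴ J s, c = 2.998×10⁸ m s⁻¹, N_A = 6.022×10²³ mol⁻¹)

100 J

Product: 1.18×10¹⁹ / 6.022×10²³ = 1.959×10⁻⁵ mol.
Photons that must be absorbed: 1.959×10⁻⁵ / 0.068 = 2.881×10⁻⁴ mol.
Incident photons needed: 2.881×10⁻⁴ / 0.864 = 3.334×10⁻⁴ mol.
Photon energy: hc/λ = 5.228×10⁻¹⁹ J; per mole, 3.148×10⁵ J mol⁻¹.
Energy required: 3.334×10⁻⁴ × 3.148×10⁵ = 100 J.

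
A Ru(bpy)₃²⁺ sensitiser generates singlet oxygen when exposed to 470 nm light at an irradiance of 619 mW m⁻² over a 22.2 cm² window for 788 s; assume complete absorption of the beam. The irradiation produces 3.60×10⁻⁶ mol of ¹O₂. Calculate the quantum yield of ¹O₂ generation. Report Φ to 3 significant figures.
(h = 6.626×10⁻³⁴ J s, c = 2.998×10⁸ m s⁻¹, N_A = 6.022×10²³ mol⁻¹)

Φ = 0.846

Photon energy at 470 nm: hc/λ = (6.626×10⁻³⁴)(2.998×10⁸)/(470×10⁻⁹) = 4.227×10⁻¹⁹ J.
Energy delivered: (619 mW m⁻²)(22.2×10⁻⁴ m²)(788 s) = 1.083 J.
Photons incident: 1.083 / 4.227×10⁻¹⁹ = 2.562×10¹⁸, i.e. 2.562×10¹⁸/6.022×10²³ = 4.254×10⁻⁶ mol.
Φ = 3.60×10⁻⁶ mol / 4.254×10⁻⁶ mol photons = 0.846.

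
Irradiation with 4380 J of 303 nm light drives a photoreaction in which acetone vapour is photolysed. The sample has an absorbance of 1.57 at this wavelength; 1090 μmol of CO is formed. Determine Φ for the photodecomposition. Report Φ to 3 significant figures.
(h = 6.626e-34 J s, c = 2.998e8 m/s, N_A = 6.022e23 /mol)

Φ = 0.101

Product: 1090 μmol = 0.00109 mol.
Photon energy at 303 nm: hc/λ = (6.626e-34)(2.998e8)/(303e-9) = 6.556e-19 J.
Photons incident: 4380 / 6.556e-19 = 6.681e21, i.e. 6.681e21/6.022e23 = 0.01109 mol.
Fraction absorbed: 1 − 10^(−1.57) = 0.9731.
Photons absorbed: 0.9731 × 0.01109 = 0.01079 mol.
Φ = 0.00109 mol / 0.01079 mol photons = 0.101.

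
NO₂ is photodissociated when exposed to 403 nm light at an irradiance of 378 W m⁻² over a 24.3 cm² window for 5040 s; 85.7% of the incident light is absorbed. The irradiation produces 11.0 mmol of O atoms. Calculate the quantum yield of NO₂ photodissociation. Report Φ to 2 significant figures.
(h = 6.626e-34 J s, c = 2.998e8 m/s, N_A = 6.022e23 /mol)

Product: 11.0 mmol = 0.0110 mol.
Photon energy at 403 nm: hc/λ = (6.626e-34)(2.998e8)/(403e-9) = 4.929e-19 J.
Energy delivered: (378 W m⁻²)(24.3e-4 m²)(5040 s) = 4629 J.
Photons incident: 4629 / 4.929e-19 = 9.391e21, i.e. 9.391e21/6.022e23 = 0.01559 mol.
Photons absorbed: 0.857 × 0.01559 = 0.01336 mol.
Φ = 0.0110 mol / 0.01336 mol photons = 0.82.

Φ = 0.82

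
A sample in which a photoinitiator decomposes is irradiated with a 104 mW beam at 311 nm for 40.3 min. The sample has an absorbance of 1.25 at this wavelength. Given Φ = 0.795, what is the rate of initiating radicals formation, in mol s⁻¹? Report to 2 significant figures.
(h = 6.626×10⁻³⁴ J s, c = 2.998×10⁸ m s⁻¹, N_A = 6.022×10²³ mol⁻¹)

2.0×10⁻⁷ mol s⁻¹

Photon energy at 311 nm: hc/λ = (6.626×10⁻³⁴)(2.998×10⁸)/(311×10⁻⁹) = 6.387×10⁻¹⁹ J.
Energy delivered: (104 mW)(2418 s) = 251.5 J.
Photons incident: 251.5 / 6.387×10⁻¹⁹ = 3.938×10²⁰, i.e. 3.938×10²⁰/6.022×10²³ = 6.539×10⁻⁴ mol.
Fraction absorbed: 1 − 10^(−1.25) = 0.9438.
Photons absorbed: 0.9438 × 6.539×10⁻⁴ = 6.172×10⁻⁴ mol.
Product formed: 0.795 × 6.172×10⁻⁴ = 4.907×10⁻⁴ mol.
Rate: 4.907×10⁻⁴ / 2418 s = 2.0×10⁻⁷ mol s⁻¹.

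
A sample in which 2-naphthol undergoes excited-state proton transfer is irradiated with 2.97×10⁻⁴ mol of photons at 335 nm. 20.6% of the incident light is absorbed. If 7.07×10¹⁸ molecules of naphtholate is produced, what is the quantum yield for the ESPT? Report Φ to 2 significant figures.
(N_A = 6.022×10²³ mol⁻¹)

Product: 7.07×10¹⁸ / 6.022×10²³ = 1.174×10⁻⁵ mol.
Photons absorbed: 0.206 × 2.97×10⁻⁴ = 6.118×10⁻⁵ mol.
Φ = 1.174×10⁻⁵ mol / 6.118×10⁻⁵ mol photons = 0.19.

Φ = 0.19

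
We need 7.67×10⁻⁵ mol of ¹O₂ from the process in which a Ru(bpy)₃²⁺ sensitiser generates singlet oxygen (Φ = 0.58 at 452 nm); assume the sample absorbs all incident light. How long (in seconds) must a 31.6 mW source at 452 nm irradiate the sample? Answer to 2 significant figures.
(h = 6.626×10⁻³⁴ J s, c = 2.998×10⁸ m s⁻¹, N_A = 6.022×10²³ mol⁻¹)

Photons that must be absorbed: 7.67×10⁻⁵ / 0.58 = 1.322×10⁻⁴ mol.
Photon energy: hc/λ = 4.395×10⁻¹⁹ J; per mole, 2.647×10⁵ J mol⁻¹.
Energy required: 1.322×10⁻⁴ × 2.647×10⁵ = 34.99 J.
Time: 34.99 J / 0.0316 W = 1100 s.

t ≈ 1100 s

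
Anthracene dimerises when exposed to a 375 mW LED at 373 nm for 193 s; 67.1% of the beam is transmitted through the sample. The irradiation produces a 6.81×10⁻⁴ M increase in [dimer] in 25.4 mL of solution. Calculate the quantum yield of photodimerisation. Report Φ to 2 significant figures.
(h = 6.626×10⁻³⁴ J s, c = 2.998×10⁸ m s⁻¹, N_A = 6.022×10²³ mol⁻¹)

Product: (6.81×10⁻⁴ M)(0.0254 L) = 1.730×10⁻⁵ mol.
Photon energy at 373 nm: hc/λ = (6.626×10⁻³⁴)(2.998×10⁸)/(373×10⁻⁹) = 5.326×10⁻¹⁹ J.
Energy delivered: (375 mW)(193 s) = 72.38 J.
Photons incident: 72.38 / 5.326×10⁻¹⁹ = 1.359×10²⁰, i.e. 1.359×10²⁰/6.022×10²³ = 2.257×10⁻⁴ mol.
Fraction absorbed: 1 − 67.1/100 = 0.3290.
Photons absorbed: 0.3290 × 2.257×10⁻⁴ = 7.426×10⁻⁵ mol.
Φ = 1.730×10⁻⁵ mol / 7.426×10⁻⁵ mol photons = 0.23.

Φ = 0.23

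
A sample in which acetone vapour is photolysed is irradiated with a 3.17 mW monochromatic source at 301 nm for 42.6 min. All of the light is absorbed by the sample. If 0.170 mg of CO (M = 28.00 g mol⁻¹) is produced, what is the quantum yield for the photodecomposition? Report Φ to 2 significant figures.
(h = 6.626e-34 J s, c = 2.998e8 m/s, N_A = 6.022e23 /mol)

Product: 0.170 mg / 28.00 g mol⁻¹ = 6.071e-6 mol.
Photon energy at 301 nm: hc/λ = (6.626e-34)(2.998e8)/(301e-9) = 6.600e-19 J.
Energy delivered: (3.17 mW)(2556 s) = 8.103 J.
Photons incident: 8.103 / 6.600e-19 = 1.228e19, i.e. 1.228e19/6.022e23 = 2.039e-5 mol.
Φ = 6.071e-6 mol / 2.039e-5 mol photons = 0.30.

Φ = 0.30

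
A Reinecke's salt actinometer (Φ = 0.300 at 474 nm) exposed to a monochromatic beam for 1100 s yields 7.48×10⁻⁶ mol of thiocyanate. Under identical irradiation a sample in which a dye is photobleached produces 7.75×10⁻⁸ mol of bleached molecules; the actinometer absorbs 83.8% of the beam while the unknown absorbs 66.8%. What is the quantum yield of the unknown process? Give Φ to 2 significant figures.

Φ = 0.0039

Photons absorbed by the actinometer: 7.48×10⁻⁶ / 0.300 = 2.493×10⁻⁵ mol.
Incident flux: 2.493×10⁻⁵ / 0.838 = 2.975×10⁻⁵ einstein.
Absorbed by unknown: 0.668 × 2.975×10⁻⁵ = 1.987×10⁻⁵ mol.
Φ(unknown) = 7.75×10⁻⁸ / 1.987×10⁻⁵ = 0.0039.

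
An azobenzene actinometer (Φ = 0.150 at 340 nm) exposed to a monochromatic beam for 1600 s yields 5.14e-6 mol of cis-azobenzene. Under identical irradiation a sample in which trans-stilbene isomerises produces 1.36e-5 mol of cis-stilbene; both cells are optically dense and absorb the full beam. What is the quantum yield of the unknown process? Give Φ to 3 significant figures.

Φ = 0.397

Photons absorbed by the actinometer: 5.14e-6 / 0.150 = 3.427e-5 mol.
Φ(unknown) = 1.36e-5 / 3.427e-5 = 0.397.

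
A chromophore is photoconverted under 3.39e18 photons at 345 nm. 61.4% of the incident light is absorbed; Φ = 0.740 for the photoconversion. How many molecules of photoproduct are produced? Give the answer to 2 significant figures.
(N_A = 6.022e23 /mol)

1.5e18 molecules

Moles of photons: 3.39e18 / 6.022e23 = 5.629e-6 mol.
Photons absorbed: 0.614 × 5.629e-6 = 3.456e-6 mol.
Product: Φ × n_abs = 0.740 × 3.456e-6 = 2.557e-6 mol.
As a count: 2.557e-6 × 6.022e23 = 1.5e18.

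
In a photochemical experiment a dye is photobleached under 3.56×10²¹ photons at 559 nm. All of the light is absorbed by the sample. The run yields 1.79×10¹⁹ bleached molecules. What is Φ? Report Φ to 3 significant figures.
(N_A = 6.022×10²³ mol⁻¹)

Φ = 0.00503

Product: 1.79×10¹⁹ / 6.022×10²³ = 2.972×10⁻⁵ mol.
Moles of photons: 3.56×10²¹ / 6.022×10²³ = 0.005912 mol.
Φ = 2.972×10⁻⁵ mol / 0.005912 mol photons = 0.00503.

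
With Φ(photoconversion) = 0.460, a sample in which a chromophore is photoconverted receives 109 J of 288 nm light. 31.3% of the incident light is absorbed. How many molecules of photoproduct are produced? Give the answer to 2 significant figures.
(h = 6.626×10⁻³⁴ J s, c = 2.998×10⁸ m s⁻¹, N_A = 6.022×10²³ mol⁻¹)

2.3×10¹⁹ molecules

Photon energy at 288 nm: hc/λ = (6.626×10⁻³⁴)(2.998×10⁸)/(288×10⁻⁹) = 6.897×10⁻¹⁹ J.
Photons incident: 109 / 6.897×10⁻¹⁹ = 1.580×10²⁰, i.e. 1.580×10²⁰/6.022×10²³ = 2.624×10⁻⁴ mol.
Photons absorbed: 0.313 × 2.624×10⁻⁴ = 8.213×10⁻⁵ mol.
Product: Φ × n_abs = 0.460 × 8.213×10⁻⁵ = 3.778×10⁻⁵ mol.
As a count: 3.778×10⁻⁵ × 6.022×10²³ = 2.3×10¹⁹.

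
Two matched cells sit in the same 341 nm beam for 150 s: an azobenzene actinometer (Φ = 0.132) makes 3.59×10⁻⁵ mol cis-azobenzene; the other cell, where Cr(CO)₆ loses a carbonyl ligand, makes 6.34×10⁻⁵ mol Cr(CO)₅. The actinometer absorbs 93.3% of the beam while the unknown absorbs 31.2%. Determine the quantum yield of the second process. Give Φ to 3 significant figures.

Photons absorbed by the actinometer: 3.59×10⁻⁵ / 0.132 = 2.720×10⁻⁴ mol.
Incident flux: 2.720×10⁻⁴ / 0.933 = 2.915×10⁻⁴ einstein.
Absorbed by unknown: 0.312 × 2.915×10⁻⁴ = 9.095×10⁻⁵ mol.
Φ(unknown) = 6.34×10⁻⁵ / 9.095×10⁻⁵ = 0.697.

Φ = 0.697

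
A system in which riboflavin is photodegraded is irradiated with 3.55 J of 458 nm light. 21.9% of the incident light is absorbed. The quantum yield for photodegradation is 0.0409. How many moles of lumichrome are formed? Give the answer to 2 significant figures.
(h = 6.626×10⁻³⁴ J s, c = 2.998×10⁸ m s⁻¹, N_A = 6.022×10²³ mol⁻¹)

1.2×10⁻⁷ mol

Photon energy at 458 nm: hc/λ = (6.626×10⁻³⁴)(2.998×10⁸)/(458×10⁻⁹) = 4.337×10⁻¹⁹ J.
Photons incident: 3.55 / 4.337×10⁻¹⁹ = 8.185×10¹⁸, i.e. 8.185×10¹⁸/6.022×10²³ = 1.359×10⁻⁵ mol.
Photons absorbed: 0.219 × 1.359×10⁻⁵ = 2.976×10⁻⁶ mol.
Product: Φ × n_abs = 0.0409 × 2.976×10⁻⁶ = 1.217×10⁻⁷ mol.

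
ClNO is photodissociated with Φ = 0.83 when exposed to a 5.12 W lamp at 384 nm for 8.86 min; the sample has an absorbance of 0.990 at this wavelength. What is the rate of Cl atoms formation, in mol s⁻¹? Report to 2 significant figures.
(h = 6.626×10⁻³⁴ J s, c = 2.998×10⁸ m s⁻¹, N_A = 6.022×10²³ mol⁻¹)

Photon energy at 384 nm: hc/λ = (6.626×10⁻³⁴)(2.998×10⁸)/(384×10⁻⁹) = 5.173×10⁻¹⁹ J.
Energy delivered: (5.12 W)(531.6 s) = 2722 J.
Photons incident: 2722 / 5.173×10⁻¹⁹ = 5.262×10²¹, i.e. 5.262×10²¹/6.022×10²³ = 0.008738 mol.
Fraction absorbed: 1 − 10^(−0.990) = 0.8977.
Photons absorbed: 0.8977 × 0.008738 = 0.007844 mol.
Product formed: 0.83 × 0.007844 = 0.006511 mol.
Rate: 0.006511 / 531.6 s = 1.2×10⁻⁵ mol s⁻¹.

1.2×10⁻⁵ mol s⁻¹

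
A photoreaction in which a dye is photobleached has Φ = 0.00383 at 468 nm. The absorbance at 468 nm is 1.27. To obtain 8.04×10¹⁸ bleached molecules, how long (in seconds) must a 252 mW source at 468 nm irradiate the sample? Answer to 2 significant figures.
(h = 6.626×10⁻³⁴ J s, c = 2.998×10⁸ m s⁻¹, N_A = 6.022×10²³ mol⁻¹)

t ≈ 3700 s

Product: 8.04×10¹⁸ / 6.022×10²³ = 1.335×10⁻⁵ mol.
Photons that must be absorbed: 1.335×10⁻⁵ / 0.00383 = 0.003486 mol.
Fraction absorbed: 1 − 10^(−1.27) = 0.9463.
Incident photons needed: 0.003486 / 0.9463 = 0.003684 mol.
Photon energy: hc/λ = 4.245×10⁻¹⁹ J; per mole, 2.556×10⁵ J mol⁻¹.
Energy required: 0.003684 × 2.556×10⁵ = 941.6 J.
Time: 941.6 J / 0.252 W = 3700 s.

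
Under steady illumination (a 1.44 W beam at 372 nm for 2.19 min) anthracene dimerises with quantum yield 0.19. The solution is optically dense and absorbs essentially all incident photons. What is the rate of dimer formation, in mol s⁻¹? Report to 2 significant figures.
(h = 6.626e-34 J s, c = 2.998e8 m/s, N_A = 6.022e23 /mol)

Photon energy at 372 nm: hc/λ = (6.626e-34)(2.998e8)/(372e-9) = 5.340e-19 J.
Energy delivered: (1.44 W)(131.4 s) = 189.2 J.
Photons incident: 189.2 / 5.340e-19 = 3.543e20, i.e. 3.543e20/6.022e23 = 5.883e-4 mol.
Product formed: 0.19 × 5.883e-4 = 1.118e-4 mol.
Rate: 1.118e-4 / 131.4 s = 8.5e-7 mol s⁻¹.

8.5e-7 mol s⁻¹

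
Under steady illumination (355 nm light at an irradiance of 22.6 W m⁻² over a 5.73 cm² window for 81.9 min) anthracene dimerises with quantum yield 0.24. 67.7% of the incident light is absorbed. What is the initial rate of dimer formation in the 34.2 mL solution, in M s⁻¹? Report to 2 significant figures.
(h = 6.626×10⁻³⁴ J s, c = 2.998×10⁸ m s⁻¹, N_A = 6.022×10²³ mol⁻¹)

Photon energy at 355 nm: hc/λ = (6.626×10⁻³⁴)(2.998×10⁸)/(355×10⁻⁹) = 5.596×10⁻¹⁹ J.
Energy delivered: (22.6 W m⁻²)(5.73×10⁻⁴ m²)(4914 s) = 63.64 J.
Photons incident: 63.64 / 5.596×10⁻¹⁹ = 1.137×10²⁰, i.e. 1.137×10²⁰/6.022×10²³ = 1.888×10⁻⁴ mol.
Photons absorbed: 0.677 × 1.888×10⁻⁴ = 1.278×10⁻⁴ mol.
Product formed: 0.24 × 1.278×10⁻⁴ = 3.067×10⁻⁵ mol.
Rate: 3.067×10⁻⁵ mol / (4914 s × 0.0342 L) = 1.8×10⁻⁷ M s⁻¹.

1.8×10⁻⁷ M s⁻¹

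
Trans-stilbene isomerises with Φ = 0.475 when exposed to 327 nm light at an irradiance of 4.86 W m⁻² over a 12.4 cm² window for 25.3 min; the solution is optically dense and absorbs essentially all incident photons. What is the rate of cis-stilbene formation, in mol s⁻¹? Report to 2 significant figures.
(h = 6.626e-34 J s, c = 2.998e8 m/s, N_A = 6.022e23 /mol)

Photon energy at 327 nm: hc/λ = (6.626e-34)(2.998e8)/(327e-9) = 6.075e-19 J.
Energy delivered: (4.86 W m⁻²)(12.4e-4 m²)(1518 s) = 9.148 J.
Photons incident: 9.148 / 6.075e-19 = 1.506e19, i.e. 1.506e19/6.022e23 = 2.501e-5 mol.
Product formed: 0.475 × 2.501e-5 = 1.188e-5 mol.
Rate: 1.188e-5 / 1518 s = 7.8e-9 mol s⁻¹.

7.8e-9 mol s⁻¹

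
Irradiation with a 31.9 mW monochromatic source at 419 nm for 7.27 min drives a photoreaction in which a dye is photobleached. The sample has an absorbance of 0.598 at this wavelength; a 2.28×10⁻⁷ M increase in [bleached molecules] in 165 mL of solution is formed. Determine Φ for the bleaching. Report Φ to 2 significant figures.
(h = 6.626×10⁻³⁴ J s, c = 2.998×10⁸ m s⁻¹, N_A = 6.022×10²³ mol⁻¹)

Φ = 0.0010

Product: (2.28×10⁻⁷ M)(0.165 L) = 3.762×10⁻⁸ mol.
Photon energy at 419 nm: hc/λ = (6.626×10⁻³⁴)(2.998×10⁸)/(419×10⁻⁹) = 4.741×10⁻¹⁹ J.
Energy delivered: (31.9 mW)(436.2 s) = 13.91 J.
Photons incident: 13.91 / 4.741×10⁻¹⁹ = 2.934×10¹⁹, i.e. 2.934×10¹⁹/6.022×10²³ = 4.872×10⁻⁵ mol.
Fraction absorbed: 1 − 10^(−0.598) = 0.7477.
Photons absorbed: 0.7477 × 4.872×10⁻⁵ = 3.643×10⁻⁵ mol.
Φ = 3.762×10⁻⁸ mol / 3.643×10⁻⁵ mol photons = 0.0010.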